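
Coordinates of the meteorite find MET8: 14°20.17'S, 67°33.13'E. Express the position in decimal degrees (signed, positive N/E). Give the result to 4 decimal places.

-14.3362°, +67.5522°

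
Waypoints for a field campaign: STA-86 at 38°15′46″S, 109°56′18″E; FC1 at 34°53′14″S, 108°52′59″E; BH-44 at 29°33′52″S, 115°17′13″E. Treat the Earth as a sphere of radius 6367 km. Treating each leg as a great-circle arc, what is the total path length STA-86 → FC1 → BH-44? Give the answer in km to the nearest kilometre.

1230 km

STA-86: φ = -38.26278°, λ = +109.93833°
FC1: φ = -34.88722°, λ = +108.88306°
BH-44: φ = -29.56444°, λ = +115.28694°
STA-86→FC1: c = 0.060742 rad, d = 386.74 km
FC1→BH-44: c = 0.132490 rad, d = 843.56 km
Total = 386.74 + 843.56 = 1230.31 km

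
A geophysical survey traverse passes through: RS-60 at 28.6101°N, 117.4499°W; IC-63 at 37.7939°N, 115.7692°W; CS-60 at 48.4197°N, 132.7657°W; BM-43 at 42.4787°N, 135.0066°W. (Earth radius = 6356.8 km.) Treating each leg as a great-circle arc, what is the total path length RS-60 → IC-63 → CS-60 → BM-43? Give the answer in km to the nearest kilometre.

RS-60→IC-63: c = 0.162147 rad, d = 1030.73 km
IC-63→CS-60: c = 0.283987 rad, d = 1805.25 km
CS-60→BM-43: c = 0.107246 rad, d = 681.74 km
Total = 1030.73 + 1805.25 + 681.74 = 3517.72 km

3518 km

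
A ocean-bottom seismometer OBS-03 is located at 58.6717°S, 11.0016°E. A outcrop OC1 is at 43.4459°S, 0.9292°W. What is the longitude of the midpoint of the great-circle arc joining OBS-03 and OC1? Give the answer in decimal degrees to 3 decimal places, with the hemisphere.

4.046°E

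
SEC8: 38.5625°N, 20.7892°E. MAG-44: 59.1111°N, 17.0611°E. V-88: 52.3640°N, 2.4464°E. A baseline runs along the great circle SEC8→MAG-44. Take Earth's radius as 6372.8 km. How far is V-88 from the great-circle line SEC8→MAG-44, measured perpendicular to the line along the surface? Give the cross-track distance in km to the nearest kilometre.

1069 km

δ₁₃ = central angle SEC8→V-88 = 0.327444 rad  (haversine)
θ₁₃ = bearing SEC8→V-88 = 323.309°,  θ₁₂ = bearing SEC8→MAG-44 = 354.578°
dₓₜ = R·arcsin(sin δ₁₃ · sin(θ₁₃ − θ₁₂)) = 6372.8·arcsin(0.32162·sin(-31.269°)) = -1068.884 km
|dₓₜ| = 1068.884 km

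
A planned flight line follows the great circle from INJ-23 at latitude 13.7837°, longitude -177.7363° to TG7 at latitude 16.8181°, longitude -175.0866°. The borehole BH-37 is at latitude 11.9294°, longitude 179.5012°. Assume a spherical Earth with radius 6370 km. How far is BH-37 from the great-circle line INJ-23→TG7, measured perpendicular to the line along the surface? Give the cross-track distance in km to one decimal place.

100.2 km

δ₁₃ = central angle INJ-23→BH-37 = 0.057068 rad  (haversine)
θ₁₃ = bearing INJ-23→BH-37 = 235.766°,  θ₁₂ = bearing INJ-23→TG7 = 39.765°
dₓₜ = R·arcsin(sin δ₁₃ · sin(θ₁₃ − θ₁₂)) = 6370·arcsin(0.05704·sin(196.001°)) = -100.159 km
|dₓₜ| = 100.159 km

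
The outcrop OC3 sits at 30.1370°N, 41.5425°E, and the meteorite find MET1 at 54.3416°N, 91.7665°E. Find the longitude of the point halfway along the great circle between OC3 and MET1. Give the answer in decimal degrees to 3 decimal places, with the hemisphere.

61.441°E

Bx = cos φ₂ cos Δλ = 0.372965,  By = cos φ₂ sin Δλ = 0.448028
φₘ = atan2(sin φ₁ + sin φ₂, √((cos φ₁ + Bx)² + By²)) = 44.96069°
λₘ = λ₁ + atan2(By, cos φ₁ + Bx) = 61.44060°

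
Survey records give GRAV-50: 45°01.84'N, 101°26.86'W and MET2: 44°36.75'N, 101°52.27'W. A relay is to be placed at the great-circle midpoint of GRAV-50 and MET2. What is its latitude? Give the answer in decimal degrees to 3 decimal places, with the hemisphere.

GRAV-50: φ = +45.03067°, λ = -101.44767°
MET2: φ = +44.61250°, λ = -101.87117°
Bx = cos φ₂ cos Δλ = 0.711853,  By = cos φ₂ sin Δλ = -0.005262
φₘ = atan2(sin φ₁ + sin φ₂, √((cos φ₁ + Bx)² + By²)) = 44.82178°
λₘ = λ₁ + atan2(By, cos φ₁ + Bx) = -101.66018°

44.822°N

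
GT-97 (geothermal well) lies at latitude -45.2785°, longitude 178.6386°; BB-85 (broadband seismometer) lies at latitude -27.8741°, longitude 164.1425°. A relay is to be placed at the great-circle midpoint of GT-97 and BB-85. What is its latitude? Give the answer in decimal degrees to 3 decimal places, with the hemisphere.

36.794°S

Bx = cos φ₂ cos Δλ = 0.855835,  By = cos φ₂ sin Δλ = -0.221272
φₘ = atan2(sin φ₁ + sin φ₂, √((cos φ₁ + Bx)² + By²)) = -36.79366°
λₘ = λ₁ + atan2(By, cos φ₁ + Bx) = 170.56299°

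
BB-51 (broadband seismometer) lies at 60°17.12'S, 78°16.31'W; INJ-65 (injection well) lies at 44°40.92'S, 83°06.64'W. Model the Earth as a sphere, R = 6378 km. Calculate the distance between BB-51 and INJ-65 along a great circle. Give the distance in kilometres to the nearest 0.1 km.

BB-51: φ = -60.28533°, λ = -78.27183°
INJ-65: φ = -44.68200°, λ = -83.11067°
Δφ = 15.6033°,  Δλ = -4.8388°
a = sin²(Δφ/2) + cos φ₁ cos φ₂ sin²(Δλ/2) = 0.019055
c = 2·arcsin(√a) = 0.276961 rad = 15.8687°
d = R·c = 6378 × 0.276961 = 1766.5 km

1766.5 km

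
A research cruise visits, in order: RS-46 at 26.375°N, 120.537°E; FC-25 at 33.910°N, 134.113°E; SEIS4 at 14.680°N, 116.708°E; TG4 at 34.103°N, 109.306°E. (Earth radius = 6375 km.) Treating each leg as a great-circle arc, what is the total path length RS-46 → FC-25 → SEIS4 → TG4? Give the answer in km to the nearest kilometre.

6600 km

RS-46→FC-25: c = 0.243125 rad, d = 1549.92 km
FC-25→SEIS4: c = 0.433631 rad, d = 2764.40 km
SEIS4→TG4: c = 0.358528 rad, d = 2285.62 km
Total = 1549.92 + 2764.40 + 2285.62 = 6599.94 km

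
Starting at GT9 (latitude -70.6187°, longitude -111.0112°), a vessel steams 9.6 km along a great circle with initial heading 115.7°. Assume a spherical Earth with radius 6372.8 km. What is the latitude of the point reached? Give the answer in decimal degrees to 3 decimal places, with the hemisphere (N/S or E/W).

70.656°S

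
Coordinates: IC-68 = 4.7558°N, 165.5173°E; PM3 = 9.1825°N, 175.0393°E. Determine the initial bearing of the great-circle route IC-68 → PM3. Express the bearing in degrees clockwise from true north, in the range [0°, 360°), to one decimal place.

64.4°

Δλ = 9.5220°
y = sin Δλ · cos φ₂ = 0.163306
x = cos φ₁ sin φ₂ − sin φ₁ cos φ₂ cos Δλ = 0.078311
θ = atan2(y, x) = 64.3806° → 64.3806° (mod 360°)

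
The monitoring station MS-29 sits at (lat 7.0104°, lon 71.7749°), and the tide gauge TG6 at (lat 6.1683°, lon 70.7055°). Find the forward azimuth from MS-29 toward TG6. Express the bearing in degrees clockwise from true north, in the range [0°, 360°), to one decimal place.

231.7°

Δλ = -1.0694°
y = sin Δλ · cos φ₂ = -0.018555
x = cos φ₁ sin φ₂ − sin φ₁ cos φ₂ cos Δλ = -0.014676
θ = atan2(y, x) = -128.3410° → 231.6590° (mod 360°)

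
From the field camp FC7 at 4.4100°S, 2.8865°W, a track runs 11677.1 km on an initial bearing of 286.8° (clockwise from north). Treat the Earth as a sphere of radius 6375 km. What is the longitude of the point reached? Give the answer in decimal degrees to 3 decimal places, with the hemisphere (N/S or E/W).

δ = d/R = 11677.1/6375 = 1.831702 rad
φ₂ = arcsin(sin φ₁ cos δ + cos φ₁ sin δ cos θ)
   = arcsin(-0.07689·-0.25796 + 0.99704·0.96616·0.28903) = 17.35302°
λ₂ = λ₁ + atan2(sin θ sin δ cos φ₁, cos δ − sin φ₁ sin φ₂) = -107.18419°

107.184°W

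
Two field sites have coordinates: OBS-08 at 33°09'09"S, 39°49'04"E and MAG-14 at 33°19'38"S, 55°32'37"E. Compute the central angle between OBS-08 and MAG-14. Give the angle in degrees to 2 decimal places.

13.14°

OBS-08: φ = -33.15250°, λ = +39.81778°
MAG-14: φ = -33.32722°, λ = +55.54361°
Δφ = -0.1747°,  Δλ = 15.7258°
a = sin²(Δφ/2) + cos φ₁ cos φ₂ sin²(Δλ/2) = 0.013094
c = 2·arcsin(√a) = 0.229363 rad = 13.1415°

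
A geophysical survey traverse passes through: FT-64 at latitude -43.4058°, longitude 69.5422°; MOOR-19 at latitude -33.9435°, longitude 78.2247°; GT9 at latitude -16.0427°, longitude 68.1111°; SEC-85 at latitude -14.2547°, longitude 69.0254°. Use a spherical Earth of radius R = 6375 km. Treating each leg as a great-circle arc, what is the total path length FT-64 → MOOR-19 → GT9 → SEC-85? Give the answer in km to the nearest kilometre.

3750 km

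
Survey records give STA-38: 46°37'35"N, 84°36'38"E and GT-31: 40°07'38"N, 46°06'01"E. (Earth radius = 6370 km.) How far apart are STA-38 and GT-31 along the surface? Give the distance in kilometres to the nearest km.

STA-38: φ = +46.62639°, λ = +84.61056°
GT-31: φ = +40.12722°, λ = +46.10028°
Δφ = -6.4992°,  Δλ = -38.5103°
a = sin²(Δφ/2) + cos φ₁ cos φ₂ sin²(Δλ/2) = 0.060319
c = 2·arcsin(√a) = 0.496276 rad = 28.4345°
d = R·c = 6370 × 0.496276 = 3161.3 km

3161 km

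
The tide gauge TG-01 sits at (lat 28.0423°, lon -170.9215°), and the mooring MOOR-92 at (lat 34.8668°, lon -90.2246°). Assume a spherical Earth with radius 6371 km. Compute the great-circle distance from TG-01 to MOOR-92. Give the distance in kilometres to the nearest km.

7484 km

Δφ = 6.8245°,  Δλ = 80.6969°
a = sin²(Δφ/2) + cos φ₁ cos φ₂ sin²(Δλ/2) = 0.307089
c = 2·arcsin(√a) = 1.174699 rad = 67.3053°
d = R·c = 6371 × 1.174699 = 7484.0 km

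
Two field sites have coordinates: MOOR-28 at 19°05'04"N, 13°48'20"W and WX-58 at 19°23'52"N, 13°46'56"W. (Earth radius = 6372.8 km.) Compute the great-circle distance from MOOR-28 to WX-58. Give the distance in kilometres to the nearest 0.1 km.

34.9 km

MOOR-28: φ = +19.08444°, λ = -13.80556°
WX-58: φ = +19.39778°, λ = -13.78222°
Δφ = 0.3133°,  Δλ = 0.0233°
a = sin²(Δφ/2) + cos φ₁ cos φ₂ sin²(Δλ/2) = 0.000008
c = 2·arcsin(√a) = 0.005482 rad = 0.3141°
d = R·c = 6372.8 × 0.005482 = 34.9 km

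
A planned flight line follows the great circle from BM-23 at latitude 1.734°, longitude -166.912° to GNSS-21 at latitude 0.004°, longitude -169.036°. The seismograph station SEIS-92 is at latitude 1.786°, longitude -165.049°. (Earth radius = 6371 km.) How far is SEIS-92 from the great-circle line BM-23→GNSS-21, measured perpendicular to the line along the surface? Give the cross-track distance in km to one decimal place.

126.1 km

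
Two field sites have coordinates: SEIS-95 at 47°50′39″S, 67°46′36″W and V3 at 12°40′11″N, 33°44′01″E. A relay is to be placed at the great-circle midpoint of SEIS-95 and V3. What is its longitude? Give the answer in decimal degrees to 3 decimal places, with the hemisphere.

SEIS-95: φ = -47.84417°, λ = -67.77667°
V3: φ = +12.66972°, λ = +33.73361°
Bx = cos φ₂ cos Δλ = -0.194685,  By = cos φ₂ sin Δλ = 0.956029
φₘ = atan2(sin φ₁ + sin φ₂, √((cos φ₁ + Bx)² + By²)) = -26.04353°
λₘ = λ₁ + atan2(By, cos φ₁ + Bx) = -4.26735°

4.267°W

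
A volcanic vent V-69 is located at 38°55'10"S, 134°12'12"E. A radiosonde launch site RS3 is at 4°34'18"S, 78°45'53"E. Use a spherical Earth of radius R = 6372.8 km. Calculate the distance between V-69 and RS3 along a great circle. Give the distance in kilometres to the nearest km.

6747 km

V-69: φ = -38.91944°, λ = +134.20333°
RS3: φ = -4.57167°, λ = +78.76472°
Δφ = 34.3478°,  Δλ = -55.4386°
a = sin²(Δφ/2) + cos φ₁ cos φ₂ sin²(Δλ/2) = 0.254981
c = 2·arcsin(√a) = 1.058664 rad = 60.6570°
d = R·c = 6372.8 × 1.058664 = 6746.7 km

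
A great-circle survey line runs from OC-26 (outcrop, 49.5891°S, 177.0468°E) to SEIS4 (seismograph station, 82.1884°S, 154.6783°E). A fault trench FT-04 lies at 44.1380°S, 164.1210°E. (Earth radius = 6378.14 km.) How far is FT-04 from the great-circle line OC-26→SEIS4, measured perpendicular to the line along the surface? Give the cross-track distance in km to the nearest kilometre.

δ₁₃ = central angle OC-26→FT-04 = 0.180863 rad  (haversine)
θ₁₃ = bearing OC-26→FT-04 = 296.817°,  θ₁₂ = bearing OC-26→SEIS4 = 185.406°
dₓₜ = R·arcsin(sin δ₁₃ · sin(θ₁₃ − θ₁₂)) = 6378.14·arcsin(0.17988·sin(111.410°)) = 1073.174 km
|dₓₜ| = 1073.174 km

1073 km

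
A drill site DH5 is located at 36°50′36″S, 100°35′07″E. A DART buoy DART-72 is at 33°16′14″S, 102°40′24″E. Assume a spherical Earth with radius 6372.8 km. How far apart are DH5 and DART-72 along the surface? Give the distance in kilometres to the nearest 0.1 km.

440.5 km

DH5: φ = -36.84333°, λ = +100.58528°
DART-72: φ = -33.27056°, λ = +102.67333°
Δφ = 3.5728°,  Δλ = 2.0881°
a = sin²(Δφ/2) + cos φ₁ cos φ₂ sin²(Δλ/2) = 0.001194
c = 2·arcsin(√a) = 0.069120 rad = 3.9603°
d = R·c = 6372.8 × 0.069120 = 440.5 km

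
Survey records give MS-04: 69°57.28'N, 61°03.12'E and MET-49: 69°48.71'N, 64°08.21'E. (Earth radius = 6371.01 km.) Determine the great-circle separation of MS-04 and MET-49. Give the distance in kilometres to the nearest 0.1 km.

MS-04: φ = +69.95467°, λ = +61.05200°
MET-49: φ = +69.81183°, λ = +64.13683°
Δφ = -0.1428°,  Δλ = 3.0848°
a = sin²(Δφ/2) + cos φ₁ cos φ₂ sin²(Δλ/2) = 0.000087
c = 2·arcsin(√a) = 0.018683 rad = 1.0704°
d = R·c = 6371.01 × 0.018683 = 119.0 km

119.0 km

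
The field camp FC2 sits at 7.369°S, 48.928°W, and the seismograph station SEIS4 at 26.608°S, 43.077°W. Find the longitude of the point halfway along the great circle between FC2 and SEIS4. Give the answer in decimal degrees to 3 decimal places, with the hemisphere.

46.154°W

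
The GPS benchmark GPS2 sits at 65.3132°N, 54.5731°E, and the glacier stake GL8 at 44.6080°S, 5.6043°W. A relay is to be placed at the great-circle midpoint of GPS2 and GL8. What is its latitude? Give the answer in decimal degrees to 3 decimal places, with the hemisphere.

11.792°N

Bx = cos φ₂ cos Δλ = 0.354053,  By = cos φ₂ sin Δλ = -0.617647
φₘ = atan2(sin φ₁ + sin φ₂, √((cos φ₁ + Bx)² + By²)) = 11.79194°
λₘ = λ₁ + atan2(By, cos φ₁ + Bx) = 15.90071°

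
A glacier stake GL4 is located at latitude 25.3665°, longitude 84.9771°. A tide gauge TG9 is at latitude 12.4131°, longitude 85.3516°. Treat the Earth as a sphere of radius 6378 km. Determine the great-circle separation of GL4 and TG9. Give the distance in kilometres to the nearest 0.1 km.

Δφ = -12.9534°,  Δλ = 0.3745°
a = sin²(Δφ/2) + cos φ₁ cos φ₂ sin²(Δλ/2) = 0.012733
c = 2·arcsin(√a) = 0.226164 rad = 12.9582°
d = R·c = 6378 × 0.226164 = 1442.5 km

1442.5 km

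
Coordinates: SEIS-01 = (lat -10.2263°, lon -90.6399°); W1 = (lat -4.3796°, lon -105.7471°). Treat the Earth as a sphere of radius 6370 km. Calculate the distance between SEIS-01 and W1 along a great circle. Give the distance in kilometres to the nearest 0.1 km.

1787.5 km

Δφ = 5.8467°,  Δλ = -15.1072°
a = sin²(Δφ/2) + cos φ₁ cos φ₂ sin²(Δλ/2) = 0.019557
c = 2·arcsin(√a) = 0.280612 rad = 16.0779°
d = R·c = 6370 × 0.280612 = 1787.5 km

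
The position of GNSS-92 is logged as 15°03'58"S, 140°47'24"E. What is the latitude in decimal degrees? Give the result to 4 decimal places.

15.0661°S

15° + 3′/60 + 58″/3600 = 15 + 0.05000 + 0.01611 = 15.0661°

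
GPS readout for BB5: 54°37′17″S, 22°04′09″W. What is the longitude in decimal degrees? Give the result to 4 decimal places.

22° + 4′/60 + 9″/3600 = 22 + 0.06667 + 0.00250 = 22.0692°

22.0692°W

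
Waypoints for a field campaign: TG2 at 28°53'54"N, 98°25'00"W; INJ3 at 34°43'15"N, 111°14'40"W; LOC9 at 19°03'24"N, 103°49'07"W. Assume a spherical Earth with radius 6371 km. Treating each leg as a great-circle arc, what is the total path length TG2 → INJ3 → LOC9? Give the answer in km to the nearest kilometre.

TG2: φ = +28.89833°, λ = -98.41667°
INJ3: φ = +34.72083°, λ = -111.24444°
LOC9: φ = +19.05667°, λ = -103.81861°
TG2→INJ3: c = 0.215445 rad, d = 1372.60 km
INJ3→LOC9: c = 0.296568 rad, d = 1889.44 km
Total = 1372.60 + 1889.44 = 3262.04 km

3262 km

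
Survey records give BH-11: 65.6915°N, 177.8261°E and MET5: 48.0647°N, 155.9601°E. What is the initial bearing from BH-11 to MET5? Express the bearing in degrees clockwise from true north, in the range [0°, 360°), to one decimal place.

223.9°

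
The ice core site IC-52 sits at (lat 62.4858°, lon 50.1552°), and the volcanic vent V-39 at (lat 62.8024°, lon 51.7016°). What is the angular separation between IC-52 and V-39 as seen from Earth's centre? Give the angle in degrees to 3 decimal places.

Δφ = 0.3166°,  Δλ = 1.5464°
a = sin²(Δφ/2) + cos φ₁ cos φ₂ sin²(Δλ/2) = 0.000046
c = 2·arcsin(√a) = 0.013577 rad = 0.7779°

0.778°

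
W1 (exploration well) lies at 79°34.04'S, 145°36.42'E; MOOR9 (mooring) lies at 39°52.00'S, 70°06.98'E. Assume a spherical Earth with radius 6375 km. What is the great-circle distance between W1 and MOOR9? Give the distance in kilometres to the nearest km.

5374 km

W1: φ = -79.56733°, λ = +145.60700°
MOOR9: φ = -39.86667°, λ = +70.11633°
Δφ = 39.7007°,  Δλ = -75.4907°
a = sin²(Δφ/2) + cos φ₁ cos φ₂ sin²(Δλ/2) = 0.167386
c = 2·arcsin(√a) = 0.842998 rad = 48.3002°
d = R·c = 6375 × 0.842998 = 5374.1 km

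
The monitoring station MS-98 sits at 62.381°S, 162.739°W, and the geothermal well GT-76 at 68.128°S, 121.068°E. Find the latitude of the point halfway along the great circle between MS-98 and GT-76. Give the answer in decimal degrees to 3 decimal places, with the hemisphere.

Bx = cos φ₂ cos Δλ = 0.088906,  By = cos φ₂ sin Δλ = -0.361770
φₘ = atan2(sin φ₁ + sin φ₂, √((cos φ₁ + Bx)² + By²)) = -69.99626°
λₘ = λ₁ + atan2(By, cos φ₁ + Bx) = 164.04454°

69.996°S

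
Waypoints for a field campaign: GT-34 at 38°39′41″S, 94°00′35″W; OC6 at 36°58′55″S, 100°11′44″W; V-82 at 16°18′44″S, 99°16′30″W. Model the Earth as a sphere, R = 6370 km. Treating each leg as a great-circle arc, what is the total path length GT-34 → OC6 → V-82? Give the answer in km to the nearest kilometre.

2874 km

GT-34: φ = -38.66139°, λ = -94.00972°
OC6: φ = -36.98194°, λ = -100.19556°
V-82: φ = -16.31222°, λ = -99.27500°
GT-34→OC6: c = 0.090156 rad, d = 574.30 km
OC6→V-82: c = 0.361035 rad, d = 2299.79 km
Total = 574.30 + 2299.79 = 2874.09 km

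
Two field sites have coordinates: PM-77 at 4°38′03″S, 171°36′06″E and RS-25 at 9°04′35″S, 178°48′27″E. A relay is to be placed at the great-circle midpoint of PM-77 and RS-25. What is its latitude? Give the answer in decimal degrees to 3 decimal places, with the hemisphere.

PM-77: φ = -4.63417°, λ = +171.60167°
RS-25: φ = -9.07639°, λ = +178.80750°
Bx = cos φ₂ cos Δλ = 0.979680,  By = cos φ₂ sin Δλ = 0.123864
φₘ = atan2(sin φ₁ + sin φ₂, √((cos φ₁ + Bx)² + By²)) = -6.86872°
λₘ = λ₁ + atan2(By, cos φ₁ + Bx) = 175.18776°

6.869°S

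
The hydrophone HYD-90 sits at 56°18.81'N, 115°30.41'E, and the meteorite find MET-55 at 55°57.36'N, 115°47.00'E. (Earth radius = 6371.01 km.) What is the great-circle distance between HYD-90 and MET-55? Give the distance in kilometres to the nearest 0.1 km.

43.3 km

HYD-90: φ = +56.31350°, λ = +115.50683°
MET-55: φ = +55.95600°, λ = +115.78333°
Δφ = -0.3575°,  Δλ = 0.2765°
a = sin²(Δφ/2) + cos φ₁ cos φ₂ sin²(Δλ/2) = 0.000012
c = 2·arcsin(√a) = 0.006794 rad = 0.3893°
d = R·c = 6371.01 × 0.006794 = 43.3 km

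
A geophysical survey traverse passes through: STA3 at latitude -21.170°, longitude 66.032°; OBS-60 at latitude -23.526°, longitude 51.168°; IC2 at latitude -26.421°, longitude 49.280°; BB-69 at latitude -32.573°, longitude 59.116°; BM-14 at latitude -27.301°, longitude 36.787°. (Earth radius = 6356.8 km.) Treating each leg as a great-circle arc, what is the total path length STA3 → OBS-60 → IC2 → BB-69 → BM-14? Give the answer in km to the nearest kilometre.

5309 km

STA3→OBS-60: c = 0.243317 rad, d = 1546.72 km
OBS-60→IC2: c = 0.058694 rad, d = 373.10 km
IC2→BB-69: c = 0.183846 rad, d = 1168.67 km
BB-69→BM-14: c = 0.349278 rad, d = 2220.29 km
Total = 1546.72 + 373.10 + 1168.67 + 2220.29 = 5308.79 km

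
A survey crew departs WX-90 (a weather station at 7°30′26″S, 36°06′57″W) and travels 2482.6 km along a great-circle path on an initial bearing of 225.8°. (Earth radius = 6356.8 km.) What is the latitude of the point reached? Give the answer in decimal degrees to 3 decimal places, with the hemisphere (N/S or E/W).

22.578°S

WX-90: φ = -7.50722°, λ = -36.11583°
δ = d/R = 2482.6/6356.8 = 0.390542 rad
φ₂ = arcsin(sin φ₁ cos δ + cos φ₁ sin δ cos θ)
   = arcsin(-0.13065·0.92470 + 0.99143·0.38069·-0.69717) = -22.57810°
λ₂ = λ₁ + atan2(sin θ sin δ cos φ₁, cos δ − sin φ₁ sin φ₂) = -53.30782°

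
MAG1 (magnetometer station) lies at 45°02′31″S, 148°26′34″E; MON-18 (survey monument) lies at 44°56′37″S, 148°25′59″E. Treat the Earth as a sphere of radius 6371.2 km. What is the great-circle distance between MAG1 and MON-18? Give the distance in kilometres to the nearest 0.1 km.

11.0 km

MAG1: φ = -45.04194°, λ = +148.44278°
MON-18: φ = -44.94361°, λ = +148.43306°
Δφ = 0.0983°,  Δλ = -0.0097°
a = sin²(Δφ/2) + cos φ₁ cos φ₂ sin²(Δλ/2) = 0.000001
c = 2·arcsin(√a) = 0.001720 rad = 0.0986°
d = R·c = 6371.2 × 0.001720 = 11.0 km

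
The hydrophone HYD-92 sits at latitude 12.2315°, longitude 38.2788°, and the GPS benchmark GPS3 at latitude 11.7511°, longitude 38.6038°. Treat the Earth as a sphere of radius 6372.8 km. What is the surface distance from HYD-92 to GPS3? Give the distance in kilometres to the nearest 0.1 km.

64.1 km

Δφ = -0.4804°,  Δλ = 0.3250°
a = sin²(Δφ/2) + cos φ₁ cos φ₂ sin²(Δλ/2) = 0.000025
c = 2·arcsin(√a) = 0.010054 rad = 0.5761°
d = R·c = 6372.8 × 0.010054 = 64.1 km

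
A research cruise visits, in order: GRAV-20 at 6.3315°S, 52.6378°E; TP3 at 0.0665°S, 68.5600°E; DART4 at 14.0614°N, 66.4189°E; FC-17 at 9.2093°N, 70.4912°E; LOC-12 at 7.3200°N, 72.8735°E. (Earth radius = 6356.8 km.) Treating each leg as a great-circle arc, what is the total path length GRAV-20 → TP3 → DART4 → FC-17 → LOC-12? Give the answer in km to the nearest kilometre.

4512 km

GRAV-20→TP3: c = 0.298098 rad, d = 1894.95 km
TP3→DART4: c = 0.249338 rad, d = 1584.99 km
DART4→FC-17: c = 0.109610 rad, d = 696.77 km
FC-17→LOC-12: c = 0.052728 rad, d = 335.18 km
Total = 1894.95 + 1584.99 + 696.77 + 335.18 = 4511.89 km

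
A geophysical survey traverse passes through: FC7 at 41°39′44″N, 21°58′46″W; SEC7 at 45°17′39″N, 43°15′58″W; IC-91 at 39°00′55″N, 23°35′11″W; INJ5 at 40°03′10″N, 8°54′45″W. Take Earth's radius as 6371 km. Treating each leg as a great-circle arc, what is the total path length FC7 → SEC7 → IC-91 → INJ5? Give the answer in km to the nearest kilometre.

FC7: φ = +41.66222°, λ = -21.97944°
SEC7: φ = +45.29417°, λ = -43.26611°
IC-91: φ = +39.01528°, λ = -23.58639°
INJ5: φ = +40.05278°, λ = -8.91250°
FC7→SEC7: c = 0.276060 rad, d = 1758.78 km
SEC7→IC-91: c = 0.276285 rad, d = 1760.21 km
IC-91→INJ5: c = 0.198124 rad, d = 1262.25 km
Total = 1758.78 + 1760.21 + 1262.25 = 4781.24 km

4781 km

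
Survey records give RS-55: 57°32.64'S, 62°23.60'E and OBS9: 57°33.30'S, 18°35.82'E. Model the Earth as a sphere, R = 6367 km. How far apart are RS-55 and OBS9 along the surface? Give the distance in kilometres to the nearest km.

2566 km

RS-55: φ = -57.54400°, λ = +62.39333°
OBS9: φ = -57.55500°, λ = +18.59700°
Δφ = -0.0110°,  Δλ = -43.7963°
a = sin²(Δφ/2) + cos φ₁ cos φ₂ sin²(Δλ/2) = 0.040047
c = 2·arcsin(√a) = 0.402958 rad = 23.0878°
d = R·c = 6367 × 0.402958 = 2565.6 km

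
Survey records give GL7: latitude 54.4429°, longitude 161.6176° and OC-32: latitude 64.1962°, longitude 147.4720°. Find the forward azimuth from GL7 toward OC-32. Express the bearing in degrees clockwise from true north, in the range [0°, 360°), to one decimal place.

329.4°

Δλ = -14.1456°
y = sin Δλ · cos φ₂ = -0.106379
x = cos φ₁ sin φ₂ − sin φ₁ cos φ₂ cos Δλ = 0.180144
θ = atan2(y, x) = -30.5629° → 329.4371° (mod 360°)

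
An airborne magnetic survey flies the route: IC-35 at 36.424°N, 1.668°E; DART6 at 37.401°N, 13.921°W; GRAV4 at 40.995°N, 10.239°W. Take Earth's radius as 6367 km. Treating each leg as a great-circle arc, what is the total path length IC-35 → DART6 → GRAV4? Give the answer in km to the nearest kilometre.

1898 km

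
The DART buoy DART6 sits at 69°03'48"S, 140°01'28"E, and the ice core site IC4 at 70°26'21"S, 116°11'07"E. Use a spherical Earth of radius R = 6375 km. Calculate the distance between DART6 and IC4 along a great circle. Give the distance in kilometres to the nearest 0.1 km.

924.4 km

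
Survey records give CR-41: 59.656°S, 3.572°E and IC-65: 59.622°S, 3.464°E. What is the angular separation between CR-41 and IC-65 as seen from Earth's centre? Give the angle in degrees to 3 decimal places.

Δφ = 0.0340°,  Δλ = -0.1080°
a = sin²(Δφ/2) + cos φ₁ cos φ₂ sin²(Δλ/2) = 0.000000
c = 2·arcsin(√a) = 0.001122 rad = 0.0643°

0.064°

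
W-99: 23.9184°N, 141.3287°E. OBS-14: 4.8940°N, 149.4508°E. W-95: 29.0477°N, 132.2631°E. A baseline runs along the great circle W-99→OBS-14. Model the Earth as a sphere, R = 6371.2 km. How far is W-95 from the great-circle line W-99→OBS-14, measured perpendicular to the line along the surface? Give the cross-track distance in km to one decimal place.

δ₁₃ = central angle W-99→W-95 = 0.167449 rad  (haversine)
θ₁₃ = bearing W-99→W-95 = 304.262°,  θ₁₂ = bearing W-99→OBS-14 = 156.381°
dₓₜ = R·arcsin(sin δ₁₃ · sin(θ₁₃ − θ₁₂)) = 6371.2·arcsin(0.16667·sin(147.881°)) = 565.319 km
|dₓₜ| = 565.319 km

565.3 km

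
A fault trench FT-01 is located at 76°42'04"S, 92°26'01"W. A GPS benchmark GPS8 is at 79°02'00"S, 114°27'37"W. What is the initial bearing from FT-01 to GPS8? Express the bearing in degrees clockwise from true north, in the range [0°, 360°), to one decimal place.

FT-01: φ = -76.70111°, λ = -92.43361°
GPS8: φ = -79.03333°, λ = -114.46028°
Δλ = -22.0267°
y = sin Δλ · cos φ₂ = -0.071346
x = cos φ₁ sin φ₂ − sin φ₁ cos φ₂ cos Δλ = -0.054207
θ = atan2(y, x) = -127.2265° → 232.7735° (mod 360°)

232.8°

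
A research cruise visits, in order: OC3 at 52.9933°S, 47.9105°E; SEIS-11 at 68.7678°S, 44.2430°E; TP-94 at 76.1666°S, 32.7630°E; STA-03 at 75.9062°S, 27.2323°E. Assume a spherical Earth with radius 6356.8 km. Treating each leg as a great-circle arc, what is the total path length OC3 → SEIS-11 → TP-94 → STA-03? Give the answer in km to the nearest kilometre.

OC3→SEIS-11: c = 0.276954 rad, d = 1760.54 km
SEIS-11→TP-94: c = 0.141953 rad, d = 902.37 km
TP-94→STA-03: c = 0.023723 rad, d = 150.80 km
Total = 1760.54 + 902.37 + 150.80 = 2813.71 km

2814 km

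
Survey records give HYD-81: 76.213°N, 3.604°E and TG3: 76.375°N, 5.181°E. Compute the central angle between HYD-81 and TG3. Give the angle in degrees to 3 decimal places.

0.407°

Δφ = 0.1620°,  Δλ = 1.5770°
a = sin²(Δφ/2) + cos φ₁ cos φ₂ sin²(Δλ/2) = 0.000013
c = 2·arcsin(√a) = 0.007108 rad = 0.4072°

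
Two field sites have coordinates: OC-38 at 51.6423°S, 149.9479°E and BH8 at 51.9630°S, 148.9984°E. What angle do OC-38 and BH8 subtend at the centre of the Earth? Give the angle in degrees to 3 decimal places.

0.669°

Δφ = -0.3207°,  Δλ = -0.9495°
a = sin²(Δφ/2) + cos φ₁ cos φ₂ sin²(Δλ/2) = 0.000034
c = 2·arcsin(√a) = 0.011676 rad = 0.6690°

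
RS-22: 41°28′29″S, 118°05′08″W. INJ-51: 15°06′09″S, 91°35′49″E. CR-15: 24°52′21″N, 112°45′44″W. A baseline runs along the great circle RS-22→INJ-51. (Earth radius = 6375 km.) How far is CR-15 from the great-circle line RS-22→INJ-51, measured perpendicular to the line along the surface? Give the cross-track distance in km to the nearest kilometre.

2761 km

RS-22: φ = -41.47472°, λ = -118.08556°
INJ-51: φ = -15.10250°, λ = +91.59694°
CR-15: φ = +24.87250°, λ = -112.76222°
δ₁₃ = central angle RS-22→CR-15 = 1.161176 rad  (haversine)
θ₁₃ = bearing RS-22→CR-15 = 5.265°,  θ₁₂ = bearing RS-22→INJ-51 = 212.490°
dₓₜ = R·arcsin(sin δ₁₃ · sin(θ₁₃ − θ₁₂)) = 6375·arcsin(0.91727·sin(-207.225°)) = 2760.727 km
|dₓₜ| = 2760.727 km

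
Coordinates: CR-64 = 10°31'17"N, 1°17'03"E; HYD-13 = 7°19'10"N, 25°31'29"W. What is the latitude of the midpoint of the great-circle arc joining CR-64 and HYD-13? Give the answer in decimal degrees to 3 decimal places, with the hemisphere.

9.166°N

CR-64: φ = +10.52139°, λ = +1.28417°
HYD-13: φ = +7.31944°, λ = -25.52472°
Bx = cos φ₂ cos Δλ = 0.885243,  By = cos φ₂ sin Δλ = -0.447341
φₘ = atan2(sin φ₁ + sin φ₂, √((cos φ₁ + Bx)² + By²)) = 9.16604°
λₘ = λ₁ + atan2(By, cos φ₁ + Bx) = -12.18018°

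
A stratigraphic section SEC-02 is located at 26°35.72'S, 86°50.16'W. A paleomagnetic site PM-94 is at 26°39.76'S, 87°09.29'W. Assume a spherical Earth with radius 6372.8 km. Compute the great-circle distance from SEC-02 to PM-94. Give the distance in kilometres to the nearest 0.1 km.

32.6 km

SEC-02: φ = -26.59533°, λ = -86.83600°
PM-94: φ = -26.66267°, λ = -87.15483°
Δφ = -0.0673°,  Δλ = -0.3188°
a = sin²(Δφ/2) + cos φ₁ cos φ₂ sin²(Δλ/2) = 0.000007
c = 2·arcsin(√a) = 0.005111 rad = 0.2929°
d = R·c = 6372.8 × 0.005111 = 32.6 km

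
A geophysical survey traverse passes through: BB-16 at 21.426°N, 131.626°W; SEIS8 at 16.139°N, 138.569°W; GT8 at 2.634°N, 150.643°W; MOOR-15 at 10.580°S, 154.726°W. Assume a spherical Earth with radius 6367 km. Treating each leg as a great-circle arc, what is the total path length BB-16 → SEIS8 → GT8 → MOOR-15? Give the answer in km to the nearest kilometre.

BB-16→SEIS8: c = 0.147181 rad, d = 937.10 km
SEIS8→GT8: c = 0.313947 rad, d = 1998.90 km
GT8→MOOR-15: c = 0.241289 rad, d = 1536.29 km
Total = 937.10 + 1998.90 + 1536.29 = 4472.29 km

4472 km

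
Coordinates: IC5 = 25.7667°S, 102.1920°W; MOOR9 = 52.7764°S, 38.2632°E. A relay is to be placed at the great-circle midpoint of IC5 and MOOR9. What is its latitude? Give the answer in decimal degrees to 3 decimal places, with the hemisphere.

Bx = cos φ₂ cos Δλ = -0.466476,  By = cos φ₂ sin Δλ = 0.385146
φₘ = atan2(sin φ₁ + sin φ₂, √((cos φ₁ + Bx)² + By²)) = -64.75942°
λₘ = λ₁ + atan2(By, cos φ₁ + Bx) = -60.61138°

64.759°S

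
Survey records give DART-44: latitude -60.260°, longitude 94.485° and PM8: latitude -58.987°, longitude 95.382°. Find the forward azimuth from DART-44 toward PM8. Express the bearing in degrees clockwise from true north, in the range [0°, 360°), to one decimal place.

Δλ = 0.8970°
y = sin Δλ · cos φ₂ = 0.008066
x = cos φ₁ sin φ₂ − sin φ₁ cos φ₂ cos Δλ = 0.022161
θ = atan2(y, x) = 19.9997° → 19.9997° (mod 360°)

20.0°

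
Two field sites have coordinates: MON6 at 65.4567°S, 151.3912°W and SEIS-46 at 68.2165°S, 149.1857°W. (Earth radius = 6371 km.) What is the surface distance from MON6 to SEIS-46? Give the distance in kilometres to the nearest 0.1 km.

321.6 km

Δφ = -2.7598°,  Δλ = 2.2055°
a = sin²(Δφ/2) + cos φ₁ cos φ₂ sin²(Δλ/2) = 0.000637
c = 2·arcsin(√a) = 0.050484 rad = 2.8925°
d = R·c = 6371 × 0.050484 = 321.6 km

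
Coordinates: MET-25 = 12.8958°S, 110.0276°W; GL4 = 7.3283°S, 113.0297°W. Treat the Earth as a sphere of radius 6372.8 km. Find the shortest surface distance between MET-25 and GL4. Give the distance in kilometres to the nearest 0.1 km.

Δφ = 5.5675°,  Δλ = -3.0021°
a = sin²(Δφ/2) + cos φ₁ cos φ₂ sin²(Δλ/2) = 0.003022
c = 2·arcsin(√a) = 0.110003 rad = 6.3027°
d = R·c = 6372.8 × 0.110003 = 701.0 km

701.0 km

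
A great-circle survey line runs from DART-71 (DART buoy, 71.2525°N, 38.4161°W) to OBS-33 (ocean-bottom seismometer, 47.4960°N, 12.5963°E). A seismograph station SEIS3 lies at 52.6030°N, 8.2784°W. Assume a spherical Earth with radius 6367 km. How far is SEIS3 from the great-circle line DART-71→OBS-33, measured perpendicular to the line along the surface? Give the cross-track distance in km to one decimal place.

888.8 km

δ₁₃ = central angle DART-71→SEIS3 = 0.399884 rad  (haversine)
θ₁₃ = bearing DART-71→SEIS3 = 128.440°,  θ₁₂ = bearing DART-71→OBS-33 = 107.500°
dₓₜ = R·arcsin(sin δ₁₃ · sin(θ₁₃ − θ₁₂)) = 6367·arcsin(0.38931·sin(20.940°)) = 888.778 km
|dₓₜ| = 888.778 km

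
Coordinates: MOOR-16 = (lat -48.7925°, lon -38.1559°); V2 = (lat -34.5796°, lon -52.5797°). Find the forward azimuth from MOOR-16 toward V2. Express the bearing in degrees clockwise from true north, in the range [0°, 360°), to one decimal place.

317.8°

Δλ = -14.4238°
y = sin Δλ · cos φ₂ = -0.205087
x = cos φ₁ sin φ₂ − sin φ₁ cos φ₂ cos Δλ = 0.226001
θ = atan2(y, x) = -42.2225° → 317.7775° (mod 360°)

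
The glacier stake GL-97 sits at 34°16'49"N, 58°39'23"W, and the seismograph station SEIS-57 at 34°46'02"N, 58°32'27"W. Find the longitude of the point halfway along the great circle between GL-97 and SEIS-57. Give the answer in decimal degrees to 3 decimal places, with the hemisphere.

GL-97: φ = +34.28028°, λ = -58.65639°
SEIS-57: φ = +34.76722°, λ = -58.54083°
Bx = cos φ₂ cos Δλ = 0.821474,  By = cos φ₂ sin Δλ = 0.001657
φₘ = atan2(sin φ₁ + sin φ₂, √((cos φ₁ + Bx)² + By²)) = 34.52376°
λₘ = λ₁ + atan2(By, cos φ₁ + Bx) = -58.59878°

58.599°W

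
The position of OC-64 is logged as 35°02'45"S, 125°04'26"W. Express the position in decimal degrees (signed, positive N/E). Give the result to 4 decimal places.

-35.0458°, -125.0739°

lat: 35.0458° S → -35.0458°
lon: 125.0739° W → -125.0739°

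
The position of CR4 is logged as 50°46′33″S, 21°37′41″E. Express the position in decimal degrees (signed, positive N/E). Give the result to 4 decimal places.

-50.7758°, +21.6281°

lat: 50.7758° S → -50.7758°
lon: 21.6281° E → +21.6281°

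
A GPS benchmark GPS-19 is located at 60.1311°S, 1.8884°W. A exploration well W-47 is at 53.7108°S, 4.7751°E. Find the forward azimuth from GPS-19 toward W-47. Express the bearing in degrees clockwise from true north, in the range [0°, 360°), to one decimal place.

32.4°

Δλ = 6.6635°
y = sin Δλ · cos φ₂ = 0.068678
x = cos φ₁ sin φ₂ − sin φ₁ cos φ₂ cos Δλ = 0.108354
θ = atan2(y, x) = 32.3679° → 32.3679° (mod 360°)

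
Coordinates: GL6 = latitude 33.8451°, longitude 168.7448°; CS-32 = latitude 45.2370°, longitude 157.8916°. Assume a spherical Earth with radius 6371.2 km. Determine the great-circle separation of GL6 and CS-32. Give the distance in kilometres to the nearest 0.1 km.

1568.8 km

Δφ = 11.3919°,  Δλ = -10.8532°
a = sin²(Δφ/2) + cos φ₁ cos φ₂ sin²(Δλ/2) = 0.015081
c = 2·arcsin(√a) = 0.246232 rad = 14.1080°
d = R·c = 6371.2 × 0.246232 = 1568.8 km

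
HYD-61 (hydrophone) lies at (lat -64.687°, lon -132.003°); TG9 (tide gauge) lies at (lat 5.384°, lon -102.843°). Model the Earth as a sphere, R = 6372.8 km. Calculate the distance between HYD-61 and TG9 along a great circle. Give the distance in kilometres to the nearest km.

Δφ = 70.0710°,  Δλ = 29.1600°
a = sin²(Δφ/2) + cos φ₁ cos φ₂ sin²(Δλ/2) = 0.356547
c = 2·arcsin(√a) = 1.279801 rad = 73.3272°
d = R·c = 6372.8 × 1.279801 = 8155.9 km

8156 km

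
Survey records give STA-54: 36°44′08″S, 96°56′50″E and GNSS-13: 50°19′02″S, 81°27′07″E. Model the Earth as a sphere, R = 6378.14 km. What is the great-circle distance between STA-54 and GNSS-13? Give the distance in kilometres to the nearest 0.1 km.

STA-54: φ = -36.73556°, λ = +96.94722°
GNSS-13: φ = -50.31722°, λ = +81.45194°
Δφ = -13.5817°,  Δλ = -15.4953°
a = sin²(Δφ/2) + cos φ₁ cos φ₂ sin²(Δλ/2) = 0.023282
c = 2·arcsin(√a) = 0.306365 rad = 17.5534°
d = R·c = 6378.14 × 0.306365 = 1954.0 km

1954.0 km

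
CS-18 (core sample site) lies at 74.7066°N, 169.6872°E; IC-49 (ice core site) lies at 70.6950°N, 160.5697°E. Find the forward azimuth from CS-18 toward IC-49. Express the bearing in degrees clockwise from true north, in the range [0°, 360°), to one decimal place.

Δλ = -9.1175°
y = sin Δλ · cos φ₂ = -0.052386
x = cos φ₁ sin φ₂ − sin φ₁ cos φ₂ cos Δλ = -0.065929
θ = atan2(y, x) = -141.5300° → 218.4700° (mod 360°)

218.5°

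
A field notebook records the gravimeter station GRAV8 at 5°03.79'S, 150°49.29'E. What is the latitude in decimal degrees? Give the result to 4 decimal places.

5.0632°S

5° + 3.79′/60 = 5 + 0.06317 = 5.0632°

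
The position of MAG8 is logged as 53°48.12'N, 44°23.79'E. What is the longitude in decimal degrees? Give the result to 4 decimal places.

44.3965°E

44° + 23.79′/60 = 44 + 0.39650 = 44.3965°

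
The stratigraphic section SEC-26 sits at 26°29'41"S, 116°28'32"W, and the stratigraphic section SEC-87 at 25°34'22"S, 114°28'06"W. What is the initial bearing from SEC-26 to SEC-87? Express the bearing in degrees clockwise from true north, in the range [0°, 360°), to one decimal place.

63.4°

SEC-26: φ = -26.49472°, λ = -116.47556°
SEC-87: φ = -25.57278°, λ = -114.46833°
Δλ = 2.0072°
y = sin Δλ · cos φ₂ = 0.031594
x = cos φ₁ sin φ₂ − sin φ₁ cos φ₂ cos Δλ = 0.015843
θ = atan2(y, x) = 63.3679° → 63.3679° (mod 360°)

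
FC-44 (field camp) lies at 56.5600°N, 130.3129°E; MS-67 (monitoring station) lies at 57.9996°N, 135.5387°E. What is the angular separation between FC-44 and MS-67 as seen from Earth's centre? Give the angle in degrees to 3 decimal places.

Δφ = 1.4396°,  Δλ = 5.2258°
a = sin²(Δφ/2) + cos φ₁ cos φ₂ sin²(Δλ/2) = 0.000765
c = 2·arcsin(√a) = 0.055314 rad = 3.1693°

3.169°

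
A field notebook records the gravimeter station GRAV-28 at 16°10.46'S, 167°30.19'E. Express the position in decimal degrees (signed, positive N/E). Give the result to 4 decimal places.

-16.1743°, +167.5032°

lat: 16.1743° S → -16.1743°
lon: 167.5032° E → +167.5032°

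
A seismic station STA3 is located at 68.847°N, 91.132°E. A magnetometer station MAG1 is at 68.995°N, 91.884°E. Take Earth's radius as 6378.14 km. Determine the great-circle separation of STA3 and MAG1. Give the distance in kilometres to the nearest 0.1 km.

Δφ = 0.1480°,  Δλ = 0.7520°
a = sin²(Δφ/2) + cos φ₁ cos φ₂ sin²(Δλ/2) = 0.000007
c = 2·arcsin(√a) = 0.005381 rad = 0.3083°
d = R·c = 6378.14 × 0.005381 = 34.3 km

34.3 km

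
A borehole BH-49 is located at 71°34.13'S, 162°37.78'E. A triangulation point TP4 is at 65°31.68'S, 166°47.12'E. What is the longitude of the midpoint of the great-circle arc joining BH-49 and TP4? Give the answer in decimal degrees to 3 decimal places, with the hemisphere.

BH-49: φ = -71.56883°, λ = +162.62967°
TP4: φ = -65.52800°, λ = +166.78533°
Bx = cos φ₂ cos Δλ = 0.413159,  By = cos φ₂ sin Δλ = 0.030019
φₘ = atan2(sin φ₁ + sin φ₂, √((cos φ₁ + Bx)² + By²)) = -68.56101°
λₘ = λ₁ + atan2(By, cos φ₁ + Bx) = 164.98664°

164.987°E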